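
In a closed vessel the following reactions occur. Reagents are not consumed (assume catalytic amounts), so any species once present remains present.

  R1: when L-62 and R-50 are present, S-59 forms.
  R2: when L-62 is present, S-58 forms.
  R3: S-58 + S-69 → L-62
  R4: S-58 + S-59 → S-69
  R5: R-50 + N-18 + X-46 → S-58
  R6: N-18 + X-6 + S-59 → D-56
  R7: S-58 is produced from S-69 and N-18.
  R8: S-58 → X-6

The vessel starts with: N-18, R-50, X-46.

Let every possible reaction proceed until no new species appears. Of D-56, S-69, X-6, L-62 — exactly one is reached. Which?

R-50, N-18, and X-46 present → S-58 forms (R5).
S-58 present → X-6 forms (R8).
S-69 would need S-58 and S-59 (R4), but S-59 never forms. D-56 would need N-18, X-6, and S-59 (R6), but S-59 never forms. L-62 would need S-58 and S-69 (R3), but S-69 never forms.

X-6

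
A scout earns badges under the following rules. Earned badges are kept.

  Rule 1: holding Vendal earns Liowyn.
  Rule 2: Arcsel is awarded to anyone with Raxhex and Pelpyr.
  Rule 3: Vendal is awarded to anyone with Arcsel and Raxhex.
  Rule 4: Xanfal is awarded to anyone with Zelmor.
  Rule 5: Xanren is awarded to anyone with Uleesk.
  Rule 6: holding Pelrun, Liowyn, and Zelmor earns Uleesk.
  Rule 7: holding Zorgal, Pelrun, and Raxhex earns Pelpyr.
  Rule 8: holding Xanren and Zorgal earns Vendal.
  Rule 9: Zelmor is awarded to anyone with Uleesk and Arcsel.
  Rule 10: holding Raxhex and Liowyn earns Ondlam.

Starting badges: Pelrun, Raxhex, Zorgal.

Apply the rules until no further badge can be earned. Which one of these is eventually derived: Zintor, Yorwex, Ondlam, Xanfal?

Ondlam

With Zorgal, Pelrun, and Raxhex, Pelpyr is earned (Rule 7).
With Raxhex and Pelpyr, Arcsel is earned (Rule 2).
With Arcsel and Raxhex, Vendal is earned (Rule 3).
With Vendal, Liowyn is earned (Rule 1).
With Raxhex and Liowyn, Ondlam is earned (Rule 10).
Xanfal would need Zelmor (Rule 4), but Zelmor is never earned. No rule produces Yorwex, and it is not given. No rule produces Zintor, and it is not given.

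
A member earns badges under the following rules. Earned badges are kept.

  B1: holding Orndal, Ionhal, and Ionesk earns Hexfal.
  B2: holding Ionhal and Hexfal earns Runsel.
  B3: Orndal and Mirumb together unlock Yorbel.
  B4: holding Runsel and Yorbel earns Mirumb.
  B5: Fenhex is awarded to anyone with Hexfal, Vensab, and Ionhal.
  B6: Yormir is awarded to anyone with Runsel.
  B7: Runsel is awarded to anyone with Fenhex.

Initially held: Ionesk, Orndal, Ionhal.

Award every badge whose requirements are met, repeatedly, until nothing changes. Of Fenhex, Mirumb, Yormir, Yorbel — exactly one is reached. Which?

Yormir

With Orndal, Ionhal, and Ionesk, Hexfal is earned (B1).
With Ionhal and Hexfal, Runsel is earned (B2).
With Runsel, Yormir is earned (B6).
Yorbel would need Orndal and Mirumb (B3), but Mirumb is never earned. Fenhex would need Hexfal, Vensab, and Ionhal (B5), but Vensab is never earned. Mirumb would need Runsel and Yorbel (B4), but Yorbel is never earned.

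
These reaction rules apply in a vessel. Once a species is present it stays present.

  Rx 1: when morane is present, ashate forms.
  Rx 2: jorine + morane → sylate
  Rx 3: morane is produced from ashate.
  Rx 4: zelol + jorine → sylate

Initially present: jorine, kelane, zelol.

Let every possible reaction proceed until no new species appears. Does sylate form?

zelol and jorine present → sylate forms (Rx 4).

Yes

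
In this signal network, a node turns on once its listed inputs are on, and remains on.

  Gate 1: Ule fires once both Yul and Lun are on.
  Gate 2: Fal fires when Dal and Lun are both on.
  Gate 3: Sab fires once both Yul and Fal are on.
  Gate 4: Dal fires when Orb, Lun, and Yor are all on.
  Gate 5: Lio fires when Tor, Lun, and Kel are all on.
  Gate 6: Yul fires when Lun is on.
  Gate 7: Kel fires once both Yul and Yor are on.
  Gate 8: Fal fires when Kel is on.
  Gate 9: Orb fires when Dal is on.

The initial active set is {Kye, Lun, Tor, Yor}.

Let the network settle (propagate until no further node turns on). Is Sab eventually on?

Gate 6: Lun on → Yul on.
Gate 7: Yul and Yor on → Kel on.
Kel is on, so Fal fires (Gate 8).
Gate 3: Yul and Fal on → Sab on.

Yes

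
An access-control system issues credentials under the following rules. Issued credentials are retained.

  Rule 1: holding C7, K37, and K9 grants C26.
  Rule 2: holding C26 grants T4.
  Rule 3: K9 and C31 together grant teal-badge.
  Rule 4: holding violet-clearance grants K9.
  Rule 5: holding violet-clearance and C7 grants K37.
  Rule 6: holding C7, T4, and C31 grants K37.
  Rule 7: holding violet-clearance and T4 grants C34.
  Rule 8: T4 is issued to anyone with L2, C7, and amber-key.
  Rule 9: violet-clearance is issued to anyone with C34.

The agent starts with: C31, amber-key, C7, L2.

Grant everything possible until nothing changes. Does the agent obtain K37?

Yes

Holding L2, C7, and amber-key grants T4 (Rule 8).
Holding C7, T4, and C31 grants K37 (Rule 6).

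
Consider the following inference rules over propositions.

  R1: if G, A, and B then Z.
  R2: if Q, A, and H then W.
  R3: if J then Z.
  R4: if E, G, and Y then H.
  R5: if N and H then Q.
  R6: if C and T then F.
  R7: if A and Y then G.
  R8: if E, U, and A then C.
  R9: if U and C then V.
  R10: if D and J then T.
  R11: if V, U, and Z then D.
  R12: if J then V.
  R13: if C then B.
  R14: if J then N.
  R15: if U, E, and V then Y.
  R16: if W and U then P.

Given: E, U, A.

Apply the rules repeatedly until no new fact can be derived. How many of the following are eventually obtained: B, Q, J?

From E, U, and A, R8 gives C.
From C, R13 gives B.
B: reached.
Q would need N and H (R5), but N is never established.
No rule produces J, and it is not given.
Reached: B — 1 of the 3.

1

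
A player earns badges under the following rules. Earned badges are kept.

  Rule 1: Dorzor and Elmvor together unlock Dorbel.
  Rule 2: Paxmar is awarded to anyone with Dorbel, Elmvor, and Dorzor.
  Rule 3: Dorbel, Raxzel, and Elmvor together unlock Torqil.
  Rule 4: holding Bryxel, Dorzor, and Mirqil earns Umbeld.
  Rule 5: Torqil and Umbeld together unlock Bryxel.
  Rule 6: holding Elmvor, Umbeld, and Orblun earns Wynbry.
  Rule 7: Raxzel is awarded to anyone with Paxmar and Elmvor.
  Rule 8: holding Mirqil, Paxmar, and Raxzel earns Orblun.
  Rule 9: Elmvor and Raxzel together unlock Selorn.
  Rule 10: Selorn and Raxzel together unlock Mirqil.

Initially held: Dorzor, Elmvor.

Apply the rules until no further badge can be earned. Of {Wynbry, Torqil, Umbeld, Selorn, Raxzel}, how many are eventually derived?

With Dorzor and Elmvor, Dorbel is earned (Rule 1).
With Dorbel, Elmvor, and Dorzor, Paxmar is earned (Rule 2).
With Paxmar and Elmvor, Raxzel is earned (Rule 7).
With Elmvor and Raxzel, Selorn is earned (Rule 9).
With Dorbel, Raxzel, and Elmvor, Torqil is earned (Rule 3).
Wynbry would need Elmvor, Umbeld, and Orblun (Rule 6), but Umbeld is never earned.
Torqil: reached.
Umbeld would need Bryxel, Dorzor, and Mirqil (Rule 4), but Bryxel is never earned.
Selorn: reached.
Raxzel: reached.
Reached: Torqil, Selorn, and Raxzel — 3 of the 5.

3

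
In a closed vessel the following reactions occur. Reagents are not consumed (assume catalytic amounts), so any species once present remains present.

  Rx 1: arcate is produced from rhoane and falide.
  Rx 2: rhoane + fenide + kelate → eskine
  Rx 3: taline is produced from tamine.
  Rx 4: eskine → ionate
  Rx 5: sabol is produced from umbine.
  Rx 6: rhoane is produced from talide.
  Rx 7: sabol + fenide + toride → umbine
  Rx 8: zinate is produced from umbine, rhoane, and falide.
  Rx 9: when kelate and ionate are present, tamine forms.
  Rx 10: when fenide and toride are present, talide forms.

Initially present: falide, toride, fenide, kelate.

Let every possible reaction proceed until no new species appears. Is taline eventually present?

Yes

fenide and toride present → talide forms (Rx 10).
talide present → rhoane forms (Rx 6).
rhoane, fenide, and kelate present → eskine forms (Rx 2).
eskine present → ionate forms (Rx 4).
kelate and ionate present → tamine forms (Rx 9).
tamine present → taline forms (Rx 3).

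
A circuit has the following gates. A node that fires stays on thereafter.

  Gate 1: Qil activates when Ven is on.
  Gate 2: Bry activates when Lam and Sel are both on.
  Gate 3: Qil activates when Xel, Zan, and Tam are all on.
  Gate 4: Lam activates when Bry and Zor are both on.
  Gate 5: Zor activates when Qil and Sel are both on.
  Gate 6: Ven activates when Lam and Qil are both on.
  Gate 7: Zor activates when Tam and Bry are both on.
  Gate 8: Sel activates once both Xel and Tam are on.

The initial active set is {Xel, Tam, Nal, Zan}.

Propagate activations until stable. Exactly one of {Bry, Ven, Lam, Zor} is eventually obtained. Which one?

Gate 8: Xel and Tam on → Sel on.
Gate 3: Xel, Zan, and Tam on → Qil on.
Qil and Sel are on, so Zor activates (Gate 5).
Ven would need Lam and Qil (Gate 6), but Lam never turns on. Bry would need Lam and Sel (Gate 2), but Lam never turns on. Lam would need Bry and Zor (Gate 4), but Bry never turns on.

Zor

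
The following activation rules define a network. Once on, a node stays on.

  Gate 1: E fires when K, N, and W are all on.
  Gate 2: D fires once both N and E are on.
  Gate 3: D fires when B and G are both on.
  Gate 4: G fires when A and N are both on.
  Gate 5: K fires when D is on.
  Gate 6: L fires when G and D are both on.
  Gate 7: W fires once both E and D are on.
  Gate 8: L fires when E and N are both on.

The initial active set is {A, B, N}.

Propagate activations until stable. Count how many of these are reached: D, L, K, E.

3

Gate 4: A and N on → G on.
Gate 3: B and G on → D on.
G and D are on, so L fires (Gate 6).
Gate 5: D on → K on.
D: reached.
L: reached.
K: reached.
E would need K, N, and W (Gate 1), but W never turns on.
Reached: D, L, and K — 3 of the 4.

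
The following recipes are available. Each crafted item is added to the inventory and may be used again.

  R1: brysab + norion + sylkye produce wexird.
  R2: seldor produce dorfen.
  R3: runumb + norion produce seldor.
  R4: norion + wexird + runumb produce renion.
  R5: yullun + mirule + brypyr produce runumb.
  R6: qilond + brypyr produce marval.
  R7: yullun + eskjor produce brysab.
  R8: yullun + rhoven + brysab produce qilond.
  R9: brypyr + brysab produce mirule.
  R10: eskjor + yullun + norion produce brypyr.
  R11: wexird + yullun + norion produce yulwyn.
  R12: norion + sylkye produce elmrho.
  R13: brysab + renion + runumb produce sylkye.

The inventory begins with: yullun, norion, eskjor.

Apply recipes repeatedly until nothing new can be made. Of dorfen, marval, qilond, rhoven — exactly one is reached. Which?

dorfen

yullun + eskjor → brysab (R7).
eskjor + yullun + norion → brypyr (R10).
Using R9, brypyr and brysab make mirule.
yullun + mirule + brypyr → runumb (R5).
Using R3, runumb and norion make seldor.
Using R2, seldor makes dorfen.
qilond would need yullun, rhoven, and brysab (R8), but rhoven is never obtained. No rule produces rhoven, and it is not given. marval would need qilond and brypyr (R6), but qilond is never obtained.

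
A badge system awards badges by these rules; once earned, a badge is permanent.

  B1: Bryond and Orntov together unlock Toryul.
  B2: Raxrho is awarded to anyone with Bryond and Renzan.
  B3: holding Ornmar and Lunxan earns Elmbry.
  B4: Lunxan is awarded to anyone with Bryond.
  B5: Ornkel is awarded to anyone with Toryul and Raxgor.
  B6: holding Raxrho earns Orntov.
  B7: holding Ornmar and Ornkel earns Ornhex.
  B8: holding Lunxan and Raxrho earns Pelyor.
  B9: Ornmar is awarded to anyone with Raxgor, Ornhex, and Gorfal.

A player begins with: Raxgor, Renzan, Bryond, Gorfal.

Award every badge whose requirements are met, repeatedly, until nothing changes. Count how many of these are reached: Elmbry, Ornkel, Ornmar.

1

With Bryond and Renzan, Raxrho is earned (B2).
With Raxrho, Orntov is earned (B6).
With Bryond and Orntov, Toryul is earned (B1).
With Toryul and Raxgor, Ornkel is earned (B5).
Elmbry would need Ornmar and Lunxan (B3), but Ornmar is never earned.
Ornkel: reached.
Ornmar would need Raxgor, Ornhex, and Gorfal (B9), but Ornhex is never earned.
Reached: Ornkel — 1 of the 3.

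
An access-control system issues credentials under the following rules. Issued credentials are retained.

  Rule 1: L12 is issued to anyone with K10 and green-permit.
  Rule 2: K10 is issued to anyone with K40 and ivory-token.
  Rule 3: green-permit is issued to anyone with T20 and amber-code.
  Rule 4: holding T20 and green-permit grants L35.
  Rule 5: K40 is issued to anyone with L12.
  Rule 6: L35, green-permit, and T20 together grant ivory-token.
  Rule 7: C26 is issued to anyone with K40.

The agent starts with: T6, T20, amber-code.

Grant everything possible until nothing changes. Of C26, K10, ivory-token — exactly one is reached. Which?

Holding T20 and amber-code grants green-permit (Rule 3).
Holding T20 and green-permit grants L35 (Rule 4).
Holding L35, green-permit, and T20 grants ivory-token (Rule 6).
K10 would need K40 and ivory-token (Rule 2), but K40 is never granted. C26 would need K40 (Rule 7), but K40 is never granted.

ivory-token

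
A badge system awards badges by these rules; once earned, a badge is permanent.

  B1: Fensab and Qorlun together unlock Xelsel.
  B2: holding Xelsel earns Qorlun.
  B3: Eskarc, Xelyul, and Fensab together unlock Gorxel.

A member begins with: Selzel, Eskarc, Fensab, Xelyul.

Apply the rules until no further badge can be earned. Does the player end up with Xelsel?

Xelsel would need Fensab and Qorlun (B1), but Qorlun is never earned.

No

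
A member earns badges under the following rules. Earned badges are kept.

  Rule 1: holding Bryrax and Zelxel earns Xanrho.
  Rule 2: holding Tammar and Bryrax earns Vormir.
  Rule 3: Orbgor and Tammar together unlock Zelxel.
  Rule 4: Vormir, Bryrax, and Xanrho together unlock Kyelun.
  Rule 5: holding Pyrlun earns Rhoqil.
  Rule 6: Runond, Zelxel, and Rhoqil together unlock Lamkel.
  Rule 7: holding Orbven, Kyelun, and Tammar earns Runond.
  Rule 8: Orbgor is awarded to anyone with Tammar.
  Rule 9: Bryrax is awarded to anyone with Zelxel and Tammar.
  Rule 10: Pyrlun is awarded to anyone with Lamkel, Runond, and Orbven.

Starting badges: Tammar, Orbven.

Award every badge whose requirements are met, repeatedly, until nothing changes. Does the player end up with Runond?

With Tammar, Orbgor is earned (Rule 8).
With Orbgor and Tammar, Zelxel is earned (Rule 3).
With Zelxel and Tammar, Bryrax is earned (Rule 9).
With Bryrax and Zelxel, Xanrho is earned (Rule 1).
With Tammar and Bryrax, Vormir is earned (Rule 2).
With Vormir, Bryrax, and Xanrho, Kyelun is earned (Rule 4).
With Orbven, Kyelun, and Tammar, Runond is earned (Rule 7).

Yes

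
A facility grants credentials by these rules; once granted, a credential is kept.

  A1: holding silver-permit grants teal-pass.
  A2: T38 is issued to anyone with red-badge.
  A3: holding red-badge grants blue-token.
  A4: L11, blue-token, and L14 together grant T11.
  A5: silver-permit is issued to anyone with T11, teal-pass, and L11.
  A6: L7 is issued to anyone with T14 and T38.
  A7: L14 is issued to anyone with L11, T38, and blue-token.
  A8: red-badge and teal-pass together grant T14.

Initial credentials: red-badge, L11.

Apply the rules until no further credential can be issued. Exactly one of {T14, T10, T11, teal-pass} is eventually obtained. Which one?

T11

Holding red-badge grants blue-token (A3).
Holding red-badge grants T38 (A2).
Holding L11, T38, and blue-token grants L14 (A7).
Holding L11, blue-token, and L14 grants T11 (A4).
No rule produces T10, and it is not given. T14 would need red-badge and teal-pass (A8), but teal-pass is never granted. teal-pass would need silver-permit (A1), but silver-permit is never granted.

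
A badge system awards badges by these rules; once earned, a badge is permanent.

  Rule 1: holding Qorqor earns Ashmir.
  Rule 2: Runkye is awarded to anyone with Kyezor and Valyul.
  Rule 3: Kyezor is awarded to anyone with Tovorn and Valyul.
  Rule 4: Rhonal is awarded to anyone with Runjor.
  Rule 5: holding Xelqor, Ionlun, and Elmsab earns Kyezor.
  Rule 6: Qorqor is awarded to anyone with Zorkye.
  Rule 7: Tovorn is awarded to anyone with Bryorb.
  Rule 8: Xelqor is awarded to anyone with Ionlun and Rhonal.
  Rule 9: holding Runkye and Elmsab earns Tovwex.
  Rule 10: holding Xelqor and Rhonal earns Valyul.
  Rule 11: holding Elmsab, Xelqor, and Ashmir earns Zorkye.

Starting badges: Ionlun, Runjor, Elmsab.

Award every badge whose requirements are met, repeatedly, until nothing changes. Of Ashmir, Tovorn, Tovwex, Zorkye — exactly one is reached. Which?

With Runjor, Rhonal is earned (Rule 4).
With Ionlun and Rhonal, Xelqor is earned (Rule 8).
With Xelqor and Rhonal, Valyul is earned (Rule 10).
With Xelqor, Ionlun, and Elmsab, Kyezor is earned (Rule 5).
With Kyezor and Valyul, Runkye is earned (Rule 2).
With Runkye and Elmsab, Tovwex is earned (Rule 9).
Ashmir would need Qorqor (Rule 1), but Qorqor is never earned. Tovorn would need Bryorb (Rule 7), but Bryorb is never earned. Zorkye would need Elmsab, Xelqor, and Ashmir (Rule 11), but Ashmir is never earned.

Tovwex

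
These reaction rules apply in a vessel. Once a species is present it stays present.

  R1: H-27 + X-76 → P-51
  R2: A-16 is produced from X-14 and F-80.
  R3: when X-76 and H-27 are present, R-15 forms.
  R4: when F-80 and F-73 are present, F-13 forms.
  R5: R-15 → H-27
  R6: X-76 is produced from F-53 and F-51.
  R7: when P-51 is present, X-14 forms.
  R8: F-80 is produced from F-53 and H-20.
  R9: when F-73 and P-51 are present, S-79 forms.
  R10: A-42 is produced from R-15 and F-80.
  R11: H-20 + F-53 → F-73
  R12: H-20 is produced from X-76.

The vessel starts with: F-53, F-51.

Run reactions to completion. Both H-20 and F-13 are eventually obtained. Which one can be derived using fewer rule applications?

H-20: F-53 and F-51 present → X-76 forms (R6). X-76 present → H-20 forms (R12). [2 rule applications]
F-13: F-53 and F-51 present → X-76 forms (R6). X-76 present → H-20 forms (R12). F-53 and H-20 present → F-80 forms (R8). H-20 and F-53 present → F-73 forms (R11). F-80 and F-73 present → F-13 forms (R4). [5 rule applications]
H-20 needs fewer.

H-20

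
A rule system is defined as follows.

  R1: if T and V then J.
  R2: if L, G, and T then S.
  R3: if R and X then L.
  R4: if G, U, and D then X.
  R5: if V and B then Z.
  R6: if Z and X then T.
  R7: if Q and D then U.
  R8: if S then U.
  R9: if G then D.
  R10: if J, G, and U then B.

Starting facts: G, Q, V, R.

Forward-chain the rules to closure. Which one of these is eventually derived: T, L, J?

G holds, so D follows (R9).
Q and D hold, so U follows (R7).
G, U, and D hold, so X follows (R4).
R and X hold, so L follows (R3).
J would need T and V (R1), but T is never established. T would need Z and X (R6), but Z is never established.

L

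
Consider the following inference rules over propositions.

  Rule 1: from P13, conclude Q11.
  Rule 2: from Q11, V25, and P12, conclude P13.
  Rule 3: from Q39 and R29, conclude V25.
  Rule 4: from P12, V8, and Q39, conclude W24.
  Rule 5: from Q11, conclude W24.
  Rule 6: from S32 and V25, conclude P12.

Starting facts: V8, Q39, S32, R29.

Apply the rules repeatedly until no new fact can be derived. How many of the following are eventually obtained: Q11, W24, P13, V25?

2

From Q39 and R29, Rule 3 gives V25.
S32 and V25 hold, so P12 follows (Rule 6).
P12, V8, and Q39 hold, so W24 follows (Rule 4).
Q11 would need P13 (Rule 1), but P13 is never established.
W24: reached.
P13 would need Q11, V25, and P12 (Rule 2), but Q11 is never established.
V25: reached.
Reached: W24 and V25 — 2 of the 4.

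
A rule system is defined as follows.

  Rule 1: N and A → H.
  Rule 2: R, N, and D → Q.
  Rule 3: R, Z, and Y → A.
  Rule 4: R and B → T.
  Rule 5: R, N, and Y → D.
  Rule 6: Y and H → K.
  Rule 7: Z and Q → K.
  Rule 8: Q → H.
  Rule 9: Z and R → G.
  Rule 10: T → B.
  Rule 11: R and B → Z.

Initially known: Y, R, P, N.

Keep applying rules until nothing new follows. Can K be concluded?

Yes

R, N, and Y hold, so D follows (Rule 5).
From R, N, and D, Rule 2 gives Q.
Q holds, so H follows (Rule 8).
Y and H hold, so K follows (Rule 6).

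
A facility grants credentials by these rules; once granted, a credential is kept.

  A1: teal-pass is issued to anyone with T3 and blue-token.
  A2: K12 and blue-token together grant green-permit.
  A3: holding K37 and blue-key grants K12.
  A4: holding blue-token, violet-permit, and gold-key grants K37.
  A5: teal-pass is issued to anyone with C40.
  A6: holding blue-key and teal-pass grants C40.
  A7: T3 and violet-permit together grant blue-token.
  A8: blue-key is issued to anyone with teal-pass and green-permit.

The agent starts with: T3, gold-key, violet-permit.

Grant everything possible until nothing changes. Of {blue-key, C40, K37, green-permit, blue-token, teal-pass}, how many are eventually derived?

Holding T3 and violet-permit grants blue-token (A7).
Holding blue-token, violet-permit, and gold-key grants K37 (A4).
Holding T3 and blue-token grants teal-pass (A1).
blue-key would need teal-pass and green-permit (A8), but green-permit is never granted.
C40 would need blue-key and teal-pass (A6), but blue-key is never granted.
K37: reached.
green-permit would need K12 and blue-token (A2), but K12 is never granted.
blue-token: reached.
teal-pass: reached.
Reached: K37, blue-token, and teal-pass — 3 of the 6.

3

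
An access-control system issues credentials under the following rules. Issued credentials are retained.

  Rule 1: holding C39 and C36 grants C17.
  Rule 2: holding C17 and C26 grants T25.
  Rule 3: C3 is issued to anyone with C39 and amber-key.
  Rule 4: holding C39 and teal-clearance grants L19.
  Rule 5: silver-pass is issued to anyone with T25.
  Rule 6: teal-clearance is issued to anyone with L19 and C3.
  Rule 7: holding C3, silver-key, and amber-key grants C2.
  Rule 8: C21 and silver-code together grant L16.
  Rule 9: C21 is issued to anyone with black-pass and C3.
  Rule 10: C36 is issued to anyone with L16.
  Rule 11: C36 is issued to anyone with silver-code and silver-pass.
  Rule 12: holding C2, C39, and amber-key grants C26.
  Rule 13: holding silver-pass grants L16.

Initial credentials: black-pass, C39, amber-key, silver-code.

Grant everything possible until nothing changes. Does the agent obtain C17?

Yes

Holding C39 and amber-key grants C3 (Rule 3).
Holding black-pass and C3 grants C21 (Rule 9).
Holding C21 and silver-code grants L16 (Rule 8).
Holding L16 grants C36 (Rule 10).
Holding C39 and C36 grants C17 (Rule 1).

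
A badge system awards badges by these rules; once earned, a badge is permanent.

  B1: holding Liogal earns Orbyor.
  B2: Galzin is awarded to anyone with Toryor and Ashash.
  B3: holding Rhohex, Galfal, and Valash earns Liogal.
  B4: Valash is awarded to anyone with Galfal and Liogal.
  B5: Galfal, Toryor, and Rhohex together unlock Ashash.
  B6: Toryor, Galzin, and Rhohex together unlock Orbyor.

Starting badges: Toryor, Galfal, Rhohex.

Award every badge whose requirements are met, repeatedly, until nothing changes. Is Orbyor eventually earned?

With Galfal, Toryor, and Rhohex, Ashash is earned (B5).
With Toryor and Ashash, Galzin is earned (B2).
With Toryor, Galzin, and Rhohex, Orbyor is earned (B6).

Yes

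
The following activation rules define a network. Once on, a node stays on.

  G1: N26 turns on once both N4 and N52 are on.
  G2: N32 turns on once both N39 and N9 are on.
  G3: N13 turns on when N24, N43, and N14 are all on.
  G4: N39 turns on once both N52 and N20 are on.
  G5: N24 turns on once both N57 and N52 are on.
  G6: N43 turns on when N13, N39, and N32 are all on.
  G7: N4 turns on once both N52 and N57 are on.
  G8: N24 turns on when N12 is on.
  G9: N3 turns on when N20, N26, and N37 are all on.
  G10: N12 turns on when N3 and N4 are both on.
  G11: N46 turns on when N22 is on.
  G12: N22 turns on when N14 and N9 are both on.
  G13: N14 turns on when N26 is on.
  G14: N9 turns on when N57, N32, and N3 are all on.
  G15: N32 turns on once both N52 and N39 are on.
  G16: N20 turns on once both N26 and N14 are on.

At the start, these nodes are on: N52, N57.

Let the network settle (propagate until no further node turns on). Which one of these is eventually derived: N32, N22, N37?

N52 and N57 are on, so N4 turns on (G7).
N4 and N52 are on, so N26 turns on (G1).
G13: N26 on → N14 on.
G16: N26 and N14 on → N20 on.
G4: N52 and N20 on → N39 on.
G15: N52 and N39 on → N32 on.
N22 would need N14 and N9 (G12), but N9 never turns on. No rule produces N37, and it is not given.

N32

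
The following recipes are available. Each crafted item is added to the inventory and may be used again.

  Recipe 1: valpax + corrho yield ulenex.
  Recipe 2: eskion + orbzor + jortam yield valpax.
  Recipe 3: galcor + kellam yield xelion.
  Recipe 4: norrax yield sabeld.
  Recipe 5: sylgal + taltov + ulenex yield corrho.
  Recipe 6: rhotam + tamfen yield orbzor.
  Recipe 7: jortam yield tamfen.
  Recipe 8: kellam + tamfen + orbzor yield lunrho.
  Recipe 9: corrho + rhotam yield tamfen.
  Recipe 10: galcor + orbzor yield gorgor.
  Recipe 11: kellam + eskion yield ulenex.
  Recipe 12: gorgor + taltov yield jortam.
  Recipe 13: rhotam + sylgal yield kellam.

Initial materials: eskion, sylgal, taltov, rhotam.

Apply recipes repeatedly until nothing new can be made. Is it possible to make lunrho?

Yes

Using Recipe 13, rhotam and sylgal make kellam.
kellam + eskion → ulenex (Recipe 11).
sylgal + taltov + ulenex → corrho (Recipe 5).
Using Recipe 9, corrho and rhotam make tamfen.
Using Recipe 6, rhotam and tamfen make orbzor.
Using Recipe 8, kellam, tamfen, and orbzor make lunrho.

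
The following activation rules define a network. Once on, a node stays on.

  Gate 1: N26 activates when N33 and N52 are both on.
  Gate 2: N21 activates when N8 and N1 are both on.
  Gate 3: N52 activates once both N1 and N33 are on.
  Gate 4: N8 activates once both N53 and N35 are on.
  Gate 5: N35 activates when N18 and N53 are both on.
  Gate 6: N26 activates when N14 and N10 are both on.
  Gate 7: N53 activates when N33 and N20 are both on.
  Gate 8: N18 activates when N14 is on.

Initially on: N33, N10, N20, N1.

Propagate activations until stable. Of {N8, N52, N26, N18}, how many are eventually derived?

2

N1 and N33 are on, so N52 activates (Gate 3).
Gate 1: N33 and N52 on → N26 on.
N8 would need N53 and N35 (Gate 4), but N35 never turns on.
N52: reached.
N26: reached.
N18 would need N14 (Gate 8), but N14 never turns on.
Reached: N52 and N26 — 2 of the 4.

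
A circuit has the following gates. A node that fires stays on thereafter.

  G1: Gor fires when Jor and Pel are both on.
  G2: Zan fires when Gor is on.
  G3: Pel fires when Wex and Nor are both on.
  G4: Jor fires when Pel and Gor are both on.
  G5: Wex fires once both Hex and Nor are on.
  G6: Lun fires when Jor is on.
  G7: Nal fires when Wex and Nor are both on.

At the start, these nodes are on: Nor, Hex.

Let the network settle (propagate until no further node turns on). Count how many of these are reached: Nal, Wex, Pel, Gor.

G5: Hex and Nor on → Wex on.
Wex and Nor are on, so Nal fires (G7).
Wex and Nor are on, so Pel fires (G3).
Nal: reached.
Wex: reached.
Pel: reached.
Gor would need Jor and Pel (G1), but Jor never turns on.
Reached: Nal, Wex, and Pel — 3 of the 4.

3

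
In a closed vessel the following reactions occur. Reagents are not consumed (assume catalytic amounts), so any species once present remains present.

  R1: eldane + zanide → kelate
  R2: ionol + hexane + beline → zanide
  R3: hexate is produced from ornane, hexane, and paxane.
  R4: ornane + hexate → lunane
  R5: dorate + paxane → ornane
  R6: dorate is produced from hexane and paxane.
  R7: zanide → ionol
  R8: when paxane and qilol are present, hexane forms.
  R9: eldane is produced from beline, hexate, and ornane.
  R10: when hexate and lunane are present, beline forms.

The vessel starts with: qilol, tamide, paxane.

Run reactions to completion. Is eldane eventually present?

Yes

paxane and qilol present → hexane forms (R8).
hexane and paxane present → dorate forms (R6).
dorate and paxane present → ornane forms (R5).
ornane, hexane, and paxane present → hexate forms (R3).
ornane and hexate present → lunane forms (R4).
hexate and lunane present → beline forms (R10).
beline, hexate, and ornane present → eldane forms (R9).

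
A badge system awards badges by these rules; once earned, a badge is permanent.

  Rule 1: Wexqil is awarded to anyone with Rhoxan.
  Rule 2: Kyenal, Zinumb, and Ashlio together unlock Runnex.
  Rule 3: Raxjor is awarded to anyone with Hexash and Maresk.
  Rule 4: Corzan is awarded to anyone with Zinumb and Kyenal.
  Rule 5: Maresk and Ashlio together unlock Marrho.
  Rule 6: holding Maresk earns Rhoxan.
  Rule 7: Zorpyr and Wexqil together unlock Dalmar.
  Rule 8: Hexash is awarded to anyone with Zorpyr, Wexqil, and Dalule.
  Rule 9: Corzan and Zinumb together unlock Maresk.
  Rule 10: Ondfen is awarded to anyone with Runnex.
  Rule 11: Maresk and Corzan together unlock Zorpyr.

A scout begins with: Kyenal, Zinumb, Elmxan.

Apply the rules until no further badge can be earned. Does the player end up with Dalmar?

Yes

With Zinumb and Kyenal, Corzan is earned (Rule 4).
With Corzan and Zinumb, Maresk is earned (Rule 9).
With Maresk and Corzan, Zorpyr is earned (Rule 11).
With Maresk, Rhoxan is earned (Rule 6).
With Rhoxan, Wexqil is earned (Rule 1).
With Zorpyr and Wexqil, Dalmar is earned (Rule 7).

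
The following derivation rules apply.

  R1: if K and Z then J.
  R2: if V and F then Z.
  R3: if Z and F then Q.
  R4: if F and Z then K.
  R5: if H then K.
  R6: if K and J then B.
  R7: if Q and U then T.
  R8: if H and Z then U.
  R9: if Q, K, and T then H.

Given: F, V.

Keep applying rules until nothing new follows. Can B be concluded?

From V and F, R2 gives Z.
F and Z hold, so K follows (R4).
K and Z hold, so J follows (R1).
From K and J, R6 gives B.

Yes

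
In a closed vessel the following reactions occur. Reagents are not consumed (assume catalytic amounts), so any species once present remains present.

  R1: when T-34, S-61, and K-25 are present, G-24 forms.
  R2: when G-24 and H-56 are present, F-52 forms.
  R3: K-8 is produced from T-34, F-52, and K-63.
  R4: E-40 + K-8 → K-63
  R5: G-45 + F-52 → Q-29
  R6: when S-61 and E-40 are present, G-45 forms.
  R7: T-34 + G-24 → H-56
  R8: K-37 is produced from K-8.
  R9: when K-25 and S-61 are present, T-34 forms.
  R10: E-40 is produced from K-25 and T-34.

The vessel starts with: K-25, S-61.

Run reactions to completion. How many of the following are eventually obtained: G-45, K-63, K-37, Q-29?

2

K-25 and S-61 present → T-34 forms (R9).
T-34, S-61, and K-25 present → G-24 forms (R1).
K-25 and T-34 present → E-40 forms (R10).
S-61 and E-40 present → G-45 forms (R6).
T-34 and G-24 present → H-56 forms (R7).
G-24 and H-56 present → F-52 forms (R2).
G-45 and F-52 present → Q-29 forms (R5).
G-45: reached.
K-63 would need E-40 and K-8 (R4), but K-8 never forms.
K-37 would need K-8 (R8), but K-8 never forms.
Q-29: reached.
Reached: G-45 and Q-29 — 2 of the 4.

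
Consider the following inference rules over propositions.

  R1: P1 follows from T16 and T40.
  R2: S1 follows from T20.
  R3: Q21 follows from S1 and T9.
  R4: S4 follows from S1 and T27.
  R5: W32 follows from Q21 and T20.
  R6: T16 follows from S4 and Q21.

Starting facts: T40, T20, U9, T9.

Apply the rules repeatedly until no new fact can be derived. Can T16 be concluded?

T16 would need S4 and Q21 (R6), but S4 is never established.

No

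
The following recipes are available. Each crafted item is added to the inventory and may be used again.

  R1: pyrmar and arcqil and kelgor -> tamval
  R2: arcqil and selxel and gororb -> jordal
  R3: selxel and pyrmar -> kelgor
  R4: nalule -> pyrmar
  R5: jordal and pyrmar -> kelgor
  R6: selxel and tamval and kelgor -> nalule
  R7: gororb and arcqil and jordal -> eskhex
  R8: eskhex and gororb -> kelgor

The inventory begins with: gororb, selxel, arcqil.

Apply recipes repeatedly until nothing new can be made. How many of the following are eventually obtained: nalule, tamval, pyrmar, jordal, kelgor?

2

Using R2, arcqil, selxel, and gororb make jordal.
gororb and arcqil and jordal -> eskhex (R7).
Using R8, eskhex and gororb make kelgor.
nalule would need selxel, tamval, and kelgor (R6), but tamval is never obtained.
tamval would need pyrmar, arcqil, and kelgor (R1), but pyrmar is never obtained.
pyrmar would need nalule (R4), but nalule is never obtained.
jordal: reached.
kelgor: reached.
Reached: jordal and kelgor — 2 of the 5.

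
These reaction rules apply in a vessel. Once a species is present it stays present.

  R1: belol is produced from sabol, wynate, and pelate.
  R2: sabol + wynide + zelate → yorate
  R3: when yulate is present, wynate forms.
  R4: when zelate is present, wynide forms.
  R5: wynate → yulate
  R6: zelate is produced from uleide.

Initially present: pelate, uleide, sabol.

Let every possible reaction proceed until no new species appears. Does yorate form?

uleide present → zelate forms (R6).
zelate present → wynide forms (R4).
sabol, wynide, and zelate present → yorate forms (R2).

Yes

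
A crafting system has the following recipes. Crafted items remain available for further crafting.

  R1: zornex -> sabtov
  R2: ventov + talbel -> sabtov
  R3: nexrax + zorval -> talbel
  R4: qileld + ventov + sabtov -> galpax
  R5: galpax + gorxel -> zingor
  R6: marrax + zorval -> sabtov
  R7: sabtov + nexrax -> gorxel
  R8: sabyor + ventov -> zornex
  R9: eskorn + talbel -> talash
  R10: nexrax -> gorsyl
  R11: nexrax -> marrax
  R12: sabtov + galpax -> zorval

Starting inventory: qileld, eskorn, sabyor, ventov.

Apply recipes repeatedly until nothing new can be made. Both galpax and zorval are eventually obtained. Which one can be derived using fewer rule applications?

galpax: sabyor + ventov -> zornex (R8). zornex -> sabtov (R1). qileld + ventov + sabtov -> galpax (R4). [3 rule applications]
zorval: Using R8, sabyor and ventov make zornex. zornex -> sabtov (R1). Using R4, qileld, ventov, and sabtov make galpax. Using R12, sabtov and galpax make zorval. [4 rule applications]
galpax needs fewer.

galpax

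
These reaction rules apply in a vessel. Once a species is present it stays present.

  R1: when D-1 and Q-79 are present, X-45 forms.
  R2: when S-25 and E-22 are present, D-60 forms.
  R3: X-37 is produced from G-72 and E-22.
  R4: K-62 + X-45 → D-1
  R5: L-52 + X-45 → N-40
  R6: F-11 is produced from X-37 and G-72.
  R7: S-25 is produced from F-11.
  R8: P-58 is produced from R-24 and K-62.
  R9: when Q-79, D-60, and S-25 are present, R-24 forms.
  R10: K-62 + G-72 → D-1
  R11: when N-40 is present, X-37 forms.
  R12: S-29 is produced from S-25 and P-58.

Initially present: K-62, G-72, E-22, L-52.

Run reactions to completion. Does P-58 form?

No

P-58 would need R-24 and K-62 (R8), but R-24 never forms.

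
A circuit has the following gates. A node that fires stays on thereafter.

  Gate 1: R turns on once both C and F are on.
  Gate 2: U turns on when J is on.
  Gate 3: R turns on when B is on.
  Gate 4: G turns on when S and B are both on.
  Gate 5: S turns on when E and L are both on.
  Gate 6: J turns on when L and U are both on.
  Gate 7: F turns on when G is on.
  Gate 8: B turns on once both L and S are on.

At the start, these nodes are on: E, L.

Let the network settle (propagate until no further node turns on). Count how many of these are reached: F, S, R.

3

E and L are on, so S turns on (Gate 5).
L and S are on, so B turns on (Gate 8).
Gate 3: B on → R on.
S and B are on, so G turns on (Gate 4).
Gate 7: G on → F on.
F: reached.
S: reached.
R: reached.
All 3 are reached.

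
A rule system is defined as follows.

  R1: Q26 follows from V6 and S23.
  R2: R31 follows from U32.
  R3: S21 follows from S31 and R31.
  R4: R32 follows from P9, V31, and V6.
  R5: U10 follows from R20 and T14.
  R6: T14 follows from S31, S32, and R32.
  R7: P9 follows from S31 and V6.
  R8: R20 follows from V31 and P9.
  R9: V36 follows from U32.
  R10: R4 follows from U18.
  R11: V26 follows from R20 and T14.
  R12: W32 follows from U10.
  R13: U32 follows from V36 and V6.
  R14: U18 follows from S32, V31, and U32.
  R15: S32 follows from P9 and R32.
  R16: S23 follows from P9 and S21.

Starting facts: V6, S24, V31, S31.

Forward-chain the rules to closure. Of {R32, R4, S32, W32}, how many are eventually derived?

S31 and V6 hold, so P9 follows (R7).
P9, V31, and V6 hold, so R32 follows (R4).
V31 and P9 hold, so R20 follows (R8).
P9 and R32 hold, so S32 follows (R15).
From S31, S32, and R32, R6 gives T14.
R20 and T14 hold, so U10 follows (R5).
From U10, R12 gives W32.
R32: reached.
R4 would need U18 (R10), but U18 is never established.
S32: reached.
W32: reached.
Reached: R32, S32, and W32 — 3 of the 4.

3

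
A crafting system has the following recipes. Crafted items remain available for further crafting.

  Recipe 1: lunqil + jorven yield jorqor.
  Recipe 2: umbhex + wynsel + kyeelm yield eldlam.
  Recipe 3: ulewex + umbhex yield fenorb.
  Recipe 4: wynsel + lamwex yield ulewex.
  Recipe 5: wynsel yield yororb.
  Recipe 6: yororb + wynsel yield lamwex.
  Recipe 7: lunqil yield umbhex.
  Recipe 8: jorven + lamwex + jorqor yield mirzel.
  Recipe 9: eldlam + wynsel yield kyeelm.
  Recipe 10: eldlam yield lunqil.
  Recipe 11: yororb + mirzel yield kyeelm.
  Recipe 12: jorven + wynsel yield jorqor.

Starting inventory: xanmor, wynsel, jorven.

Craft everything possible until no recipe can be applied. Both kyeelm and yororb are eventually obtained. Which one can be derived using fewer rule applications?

yororb

yororb: Using Recipe 5, wynsel makes yororb. [1 rule application]
kyeelm: jorven + wynsel → jorqor (Recipe 12). Using Recipe 5, wynsel makes yororb. yororb + wynsel → lamwex (Recipe 6). Using Recipe 8, jorven, lamwex, and jorqor make mirzel. Using Recipe 11, yororb and mirzel make kyeelm. [5 rule applications]
yororb needs fewer.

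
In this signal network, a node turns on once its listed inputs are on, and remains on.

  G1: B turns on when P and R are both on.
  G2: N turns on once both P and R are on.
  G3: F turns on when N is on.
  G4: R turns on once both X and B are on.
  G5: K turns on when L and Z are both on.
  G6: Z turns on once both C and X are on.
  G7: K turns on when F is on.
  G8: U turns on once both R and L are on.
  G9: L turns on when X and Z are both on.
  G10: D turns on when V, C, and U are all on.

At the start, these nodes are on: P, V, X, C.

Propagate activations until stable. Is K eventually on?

Yes

C and X are on, so Z turns on (G6).
G9: X and Z on → L on.
L and Z are on, so K turns on (G5).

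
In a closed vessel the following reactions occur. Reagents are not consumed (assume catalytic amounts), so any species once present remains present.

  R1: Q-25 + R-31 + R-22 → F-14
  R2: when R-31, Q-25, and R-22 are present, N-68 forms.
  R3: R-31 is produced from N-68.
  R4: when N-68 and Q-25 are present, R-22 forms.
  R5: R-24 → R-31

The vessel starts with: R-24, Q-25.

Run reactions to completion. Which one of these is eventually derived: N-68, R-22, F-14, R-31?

R-24 present → R-31 forms (R5).
N-68 would need R-31, Q-25, and R-22 (R2), but R-22 never forms. F-14 would need Q-25, R-31, and R-22 (R1), but R-22 never forms. R-22 would need N-68 and Q-25 (R4), but N-68 never forms.

R-31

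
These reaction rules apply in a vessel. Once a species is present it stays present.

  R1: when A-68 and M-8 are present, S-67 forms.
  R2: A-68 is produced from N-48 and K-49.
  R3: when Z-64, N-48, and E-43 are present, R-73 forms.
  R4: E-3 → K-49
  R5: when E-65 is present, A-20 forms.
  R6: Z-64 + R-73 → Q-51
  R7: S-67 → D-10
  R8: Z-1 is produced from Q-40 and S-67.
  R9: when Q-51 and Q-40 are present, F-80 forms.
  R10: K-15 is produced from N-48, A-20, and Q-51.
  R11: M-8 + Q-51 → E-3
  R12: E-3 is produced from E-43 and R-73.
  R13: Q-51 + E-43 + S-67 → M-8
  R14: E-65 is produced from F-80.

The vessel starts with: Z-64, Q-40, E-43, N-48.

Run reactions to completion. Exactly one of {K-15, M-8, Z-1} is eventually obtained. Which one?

K-15

Z-64, N-48, and E-43 present → R-73 forms (R3).
Z-64 and R-73 present → Q-51 forms (R6).
Q-51 and Q-40 present → F-80 forms (R9).
F-80 present → E-65 forms (R14).
E-65 present → A-20 forms (R5).
N-48, A-20, and Q-51 present → K-15 forms (R10).
Z-1 would need Q-40 and S-67 (R8), but S-67 never forms. M-8 would need Q-51, E-43, and S-67 (R13), but S-67 never forms.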